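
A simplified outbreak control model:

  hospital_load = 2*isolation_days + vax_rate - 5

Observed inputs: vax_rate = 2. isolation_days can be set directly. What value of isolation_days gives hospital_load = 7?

isolation_days = 5

Substituting into the hospital_load equation gives hospital_load = 2*isolation_days - 3.
Solve 2*isolation_days - 3 = 7: isolation_days = (7 + 3) / 2 = 5.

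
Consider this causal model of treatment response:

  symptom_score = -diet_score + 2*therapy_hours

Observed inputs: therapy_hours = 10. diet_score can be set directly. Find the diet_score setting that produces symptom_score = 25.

diet_score = -5

Substituting into the symptom_score equation gives symptom_score = -diet_score + 20.
Solve -diet_score + 20 = 25: diet_score = (25 - 20) / -1 = -5.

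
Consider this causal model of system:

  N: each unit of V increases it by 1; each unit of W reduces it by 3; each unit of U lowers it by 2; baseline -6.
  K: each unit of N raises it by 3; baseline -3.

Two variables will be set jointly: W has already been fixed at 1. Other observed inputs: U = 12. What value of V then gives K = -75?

V = 9

With W held at 1:
Substituting into the N equation gives N = V - 33.
K becomes 3*V - 102.
Solve 3*V - 102 = -75: V = (-75 + 102) / 3 = 9.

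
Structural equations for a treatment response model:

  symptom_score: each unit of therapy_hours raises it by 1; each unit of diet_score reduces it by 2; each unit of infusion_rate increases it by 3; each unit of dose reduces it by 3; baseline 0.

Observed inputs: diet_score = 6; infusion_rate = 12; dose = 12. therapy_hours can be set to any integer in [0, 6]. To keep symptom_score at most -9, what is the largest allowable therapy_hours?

Substituting into the symptom_score equation gives symptom_score = therapy_hours - 12.
Require therapy_hours - 12 ≤ -9, so therapy_hours ≤ 3.
The largest integer in [0, 6] satisfying this is 3.

therapy_hours = 3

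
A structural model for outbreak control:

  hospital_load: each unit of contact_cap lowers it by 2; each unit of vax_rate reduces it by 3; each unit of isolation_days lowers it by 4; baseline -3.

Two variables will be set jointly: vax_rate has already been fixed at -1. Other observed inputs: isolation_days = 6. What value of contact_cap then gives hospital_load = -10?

contact_cap = -7

With vax_rate held at -1:
Substituting into the hospital_load equation gives hospital_load = -2*contact_cap - 24.
Solve -2*contact_cap - 24 = -10: contact_cap = (-10 + 24) / -2 = -7.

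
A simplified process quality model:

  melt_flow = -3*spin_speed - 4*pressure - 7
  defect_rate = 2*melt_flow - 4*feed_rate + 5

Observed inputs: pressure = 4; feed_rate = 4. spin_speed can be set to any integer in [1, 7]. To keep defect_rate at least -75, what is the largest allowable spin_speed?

Substituting into the melt_flow equation gives melt_flow = -3*spin_speed - 23.
Substituting into the defect_rate equation gives defect_rate = -6*spin_speed - 57.
Require -6*spin_speed - 57 ≥ -75, so spin_speed ≤ 3.
The largest integer in [1, 7] satisfying this is 3.

spin_speed = 3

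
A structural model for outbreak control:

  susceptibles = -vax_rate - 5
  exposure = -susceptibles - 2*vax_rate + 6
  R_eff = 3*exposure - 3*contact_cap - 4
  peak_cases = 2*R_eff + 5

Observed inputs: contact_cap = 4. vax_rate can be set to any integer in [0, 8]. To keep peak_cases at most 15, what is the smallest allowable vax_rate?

vax_rate = 4

Substituting into the exposure equation gives exposure = -vax_rate + 11.
So R_eff = -3*vax_rate + 17.
Substituting into the peak_cases equation gives peak_cases = -6*vax_rate + 39.
Require -6*vax_rate + 39 ≤ 15, so vax_rate ≥ 4.
The smallest integer in [0, 8] satisfying this is 4.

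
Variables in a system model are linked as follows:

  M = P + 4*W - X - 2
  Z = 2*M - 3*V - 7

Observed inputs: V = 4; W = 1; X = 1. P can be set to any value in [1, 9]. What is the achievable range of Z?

Substituting into the M equation gives M = P + 1.
Z becomes 2*P - 17.
Linear in P, so extremes are at the endpoints: P = 1 gives Z = -15; P = 9 gives Z = 1.

-15 to 1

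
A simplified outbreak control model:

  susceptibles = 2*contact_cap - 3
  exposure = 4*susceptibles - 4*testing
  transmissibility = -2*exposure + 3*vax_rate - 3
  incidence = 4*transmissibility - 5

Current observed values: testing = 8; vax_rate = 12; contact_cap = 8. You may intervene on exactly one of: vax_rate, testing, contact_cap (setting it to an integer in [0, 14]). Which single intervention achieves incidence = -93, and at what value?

Intervening on vax_rate: with other inputs at their observed values, incidence = 12*vax_rate - 177. Solving for -93 gives vax_rate = 7, within [0, 14].
Intervening on testing: incidence = 32*testing - 289. Reaching -93 requires testing = 49/8, not an integer.
Intervening on contact_cap: incidence = -64*contact_cap + 479. Reaching -93 requires contact_cap = 143/16, not an integer.

set vax_rate = 7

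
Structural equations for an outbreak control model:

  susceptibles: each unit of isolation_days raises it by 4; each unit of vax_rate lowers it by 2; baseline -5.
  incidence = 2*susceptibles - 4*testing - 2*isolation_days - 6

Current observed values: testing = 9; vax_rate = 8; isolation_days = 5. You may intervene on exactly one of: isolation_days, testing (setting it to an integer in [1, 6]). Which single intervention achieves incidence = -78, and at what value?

set isolation_days = 1

Intervening on isolation_days: with other inputs at their observed values, incidence = 6*isolation_days - 84. Solving for -78 gives isolation_days = 1, within [1, 6].
Intervening on testing: incidence = -4*testing - 18. Reaching -78 requires testing = 15, outside [1, 6].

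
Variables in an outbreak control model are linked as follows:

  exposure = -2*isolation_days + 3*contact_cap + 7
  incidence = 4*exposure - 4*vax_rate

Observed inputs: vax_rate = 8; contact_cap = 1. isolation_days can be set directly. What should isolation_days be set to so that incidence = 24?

isolation_days = -2

Substituting into the exposure equation gives exposure = -2*isolation_days + 10.
Substituting into the incidence equation gives incidence = -8*isolation_days + 8.
Solve -8*isolation_days + 8 = 24: isolation_days = (24 - 8) / -8 = -2.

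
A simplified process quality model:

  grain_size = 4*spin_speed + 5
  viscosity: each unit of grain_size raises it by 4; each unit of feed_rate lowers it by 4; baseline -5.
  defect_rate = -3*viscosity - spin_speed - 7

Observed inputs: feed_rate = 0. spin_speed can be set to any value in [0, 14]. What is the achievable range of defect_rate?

Substituting into the viscosity equation gives viscosity = 16*spin_speed + 15.
So defect_rate = -49*spin_speed - 52.
Linear in spin_speed, so extremes are at the endpoints: spin_speed = 0 gives defect_rate = -52; spin_speed = 14 gives defect_rate = -738.

-738 to -52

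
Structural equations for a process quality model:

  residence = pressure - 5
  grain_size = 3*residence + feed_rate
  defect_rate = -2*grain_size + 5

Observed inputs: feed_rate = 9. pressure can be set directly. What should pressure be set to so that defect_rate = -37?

Substituting into the grain_size equation gives grain_size = 3*pressure - 6.
Substituting into the defect_rate equation gives defect_rate = -6*pressure + 17.
Solve -6*pressure + 17 = -37: pressure = (-37 - 17) / -6 = 9.

pressure = 9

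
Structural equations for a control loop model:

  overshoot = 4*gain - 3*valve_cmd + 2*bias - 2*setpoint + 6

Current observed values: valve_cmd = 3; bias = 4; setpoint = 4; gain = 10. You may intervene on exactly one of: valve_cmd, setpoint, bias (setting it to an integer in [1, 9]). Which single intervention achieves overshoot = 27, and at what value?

set setpoint = 9

Intervening on valve_cmd: overshoot = -3*valve_cmd + 46. Reaching 27 requires valve_cmd = 19/3, not an integer.
Intervening on setpoint: with other inputs at their observed values, overshoot = -2*setpoint + 45. Solving for 27 gives setpoint = 9, within [1, 9].
Intervening on bias: overshoot = 2*bias + 29. Reaching 27 requires bias = -1, outside [1, 9].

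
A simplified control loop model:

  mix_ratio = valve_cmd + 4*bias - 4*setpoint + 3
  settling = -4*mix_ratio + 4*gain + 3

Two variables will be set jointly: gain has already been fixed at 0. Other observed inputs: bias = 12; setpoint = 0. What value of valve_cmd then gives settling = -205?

With gain held at 0:
Substituting into the mix_ratio equation gives mix_ratio = valve_cmd + 51.
Substituting into the settling equation gives settling = -4*valve_cmd - 201.
Solve -4*valve_cmd - 201 = -205: valve_cmd = (-205 + 201) / -4 = 1.

valve_cmd = 1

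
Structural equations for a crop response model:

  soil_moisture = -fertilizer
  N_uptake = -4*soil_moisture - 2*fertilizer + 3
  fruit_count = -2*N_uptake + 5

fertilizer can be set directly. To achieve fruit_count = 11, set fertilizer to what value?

Substituting into the N_uptake equation gives N_uptake = 2*fertilizer + 3.
Substituting into the fruit_count equation gives fruit_count = -4*fertilizer - 1.
Solve -4*fertilizer - 1 = 11: fertilizer = (11 + 1) / -4 = -3.

fertilizer = -3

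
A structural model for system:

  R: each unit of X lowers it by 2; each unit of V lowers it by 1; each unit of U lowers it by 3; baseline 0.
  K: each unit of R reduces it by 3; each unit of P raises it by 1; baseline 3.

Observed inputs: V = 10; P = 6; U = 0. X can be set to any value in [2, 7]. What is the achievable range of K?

Substituting into the R equation gives R = -2*X - 10.
Substituting into the K equation gives K = 6*X + 39.
Linear in X, so extremes are at the endpoints: X = 2 gives K = 51; X = 7 gives K = 81.

51 to 81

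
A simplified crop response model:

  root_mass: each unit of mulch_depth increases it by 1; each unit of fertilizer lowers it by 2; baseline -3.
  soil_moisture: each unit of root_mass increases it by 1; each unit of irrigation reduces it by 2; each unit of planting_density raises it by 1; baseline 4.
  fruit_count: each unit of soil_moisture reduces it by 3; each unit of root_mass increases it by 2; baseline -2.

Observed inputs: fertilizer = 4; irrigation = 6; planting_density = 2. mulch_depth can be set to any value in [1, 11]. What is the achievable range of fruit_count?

16 to 26

Substituting into the root_mass equation gives root_mass = mulch_depth - 11.
So soil_moisture = mulch_depth - 17.
fruit_count becomes -mulch_depth + 27.
Linear in mulch_depth, so extremes are at the endpoints: mulch_depth = 1 gives fruit_count = 26; mulch_depth = 11 gives fruit_count = 16.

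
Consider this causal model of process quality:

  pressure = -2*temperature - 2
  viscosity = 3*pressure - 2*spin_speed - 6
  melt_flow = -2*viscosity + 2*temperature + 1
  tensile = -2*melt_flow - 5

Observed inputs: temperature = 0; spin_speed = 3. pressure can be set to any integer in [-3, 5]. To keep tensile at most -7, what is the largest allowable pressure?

pressure = 4

Intervening on pressure fixes its value directly, overriding its dependence on temperature.
Substituting into the viscosity equation gives viscosity = 3*pressure - 12.
Substituting into the melt_flow equation gives melt_flow = -6*pressure + 25.
This gives tensile = 12*pressure - 55.
Require 12*pressure - 55 ≤ -7, so pressure ≤ 4.
The largest integer in [-3, 5] satisfying this is 4.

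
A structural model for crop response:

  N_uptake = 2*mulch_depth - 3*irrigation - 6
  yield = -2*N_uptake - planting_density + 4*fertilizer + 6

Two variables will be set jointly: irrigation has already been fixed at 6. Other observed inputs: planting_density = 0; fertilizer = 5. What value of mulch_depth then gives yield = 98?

mulch_depth = -6

With irrigation held at 6:
Substituting into the N_uptake equation gives N_uptake = 2*mulch_depth - 24.
yield becomes -4*mulch_depth + 74.
Solve -4*mulch_depth + 74 = 98: mulch_depth = (98 - 74) / -4 = -6.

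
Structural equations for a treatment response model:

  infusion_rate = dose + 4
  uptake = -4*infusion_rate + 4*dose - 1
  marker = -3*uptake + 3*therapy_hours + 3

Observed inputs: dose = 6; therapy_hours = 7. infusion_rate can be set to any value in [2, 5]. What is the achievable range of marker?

-21 to 15

Intervening on infusion_rate fixes its value directly, overriding its dependence on dose.
Substituting into the uptake equation gives uptake = -4*infusion_rate + 23.
So marker = 12*infusion_rate - 45.
Linear in infusion_rate, so extremes are at the endpoints: infusion_rate = 2 gives marker = -21; infusion_rate = 5 gives marker = 15.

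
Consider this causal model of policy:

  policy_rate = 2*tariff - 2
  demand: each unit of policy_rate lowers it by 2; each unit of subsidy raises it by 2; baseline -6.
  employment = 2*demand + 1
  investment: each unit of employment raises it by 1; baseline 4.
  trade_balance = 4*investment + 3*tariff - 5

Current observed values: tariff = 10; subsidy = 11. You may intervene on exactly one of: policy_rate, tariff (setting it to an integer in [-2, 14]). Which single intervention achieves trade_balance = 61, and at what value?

set policy_rate = 7

Intervening on policy_rate: with other inputs at their observed values, trade_balance = -16*policy_rate + 173. Solving for 61 gives policy_rate = 7, within [-2, 14].
Intervening on tariff: trade_balance = -29*tariff + 175. Reaching 61 requires tariff = 114/29, not an integer.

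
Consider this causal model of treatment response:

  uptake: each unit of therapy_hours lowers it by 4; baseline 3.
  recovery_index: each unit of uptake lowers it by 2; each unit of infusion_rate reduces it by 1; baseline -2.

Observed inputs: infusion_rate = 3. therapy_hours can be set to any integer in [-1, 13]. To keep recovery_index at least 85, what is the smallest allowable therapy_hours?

therapy_hours = 12

Substituting into the recovery_index equation gives recovery_index = 8*therapy_hours - 11.
Require 8*therapy_hours - 11 ≥ 85, so therapy_hours ≥ 12.
The smallest integer in [-1, 13] satisfying this is 12.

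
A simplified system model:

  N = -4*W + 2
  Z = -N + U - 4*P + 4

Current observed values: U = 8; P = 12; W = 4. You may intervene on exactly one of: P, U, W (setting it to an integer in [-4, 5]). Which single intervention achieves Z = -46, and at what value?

Intervening on P: Z = -4*P + 26. Reaching -46 requires P = 18, outside [-4, 5].
Intervening on U: Z = U - 30. Reaching -46 requires U = -16, outside [-4, 5].
Intervening on W: with other inputs at their observed values, Z = 4*W - 38. Solving for -46 gives W = -2, within [-4, 5].

set W = -2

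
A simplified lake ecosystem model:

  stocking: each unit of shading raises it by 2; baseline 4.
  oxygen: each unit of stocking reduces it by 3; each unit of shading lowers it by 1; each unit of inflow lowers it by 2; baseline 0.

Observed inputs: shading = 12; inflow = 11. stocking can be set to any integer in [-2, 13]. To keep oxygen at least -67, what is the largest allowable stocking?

stocking = 11

Intervening on stocking fixes its value directly, overriding its dependence on shading.
Substituting into the oxygen equation gives oxygen = -3*stocking - 34.
Require -3*stocking - 34 ≥ -67, so stocking ≤ 11.
The largest integer in [-2, 13] satisfying this is 11.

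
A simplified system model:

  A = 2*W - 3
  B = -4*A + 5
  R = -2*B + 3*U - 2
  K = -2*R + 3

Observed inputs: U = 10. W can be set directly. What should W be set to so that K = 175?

W = -5

Substituting into the B equation gives B = -8*W + 17.
Substituting into the R equation gives R = 16*W - 6.
So K = -32*W + 15.
Solve -32*W + 15 = 175: W = (175 - 15) / -32 = -5.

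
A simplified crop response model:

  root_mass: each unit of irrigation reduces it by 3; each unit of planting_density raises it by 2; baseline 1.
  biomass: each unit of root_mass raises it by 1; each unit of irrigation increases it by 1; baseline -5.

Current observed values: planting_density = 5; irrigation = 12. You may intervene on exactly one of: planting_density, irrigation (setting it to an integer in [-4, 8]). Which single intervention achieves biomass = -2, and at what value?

set irrigation = 4

Intervening on planting_density: biomass = 2*planting_density - 28. Reaching -2 requires planting_density = 13, outside [-4, 8].
Intervening on irrigation: with other inputs at their observed values, biomass = -2*irrigation + 6. Solving for -2 gives irrigation = 4, within [-4, 8].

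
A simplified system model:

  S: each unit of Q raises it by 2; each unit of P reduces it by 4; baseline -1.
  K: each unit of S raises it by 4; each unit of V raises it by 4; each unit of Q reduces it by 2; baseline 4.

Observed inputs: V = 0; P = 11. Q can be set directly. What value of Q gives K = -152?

Q = 4

Substituting into the S equation gives S = 2*Q - 45.
Substituting into the K equation gives K = 6*Q - 176.
Solve 6*Q - 176 = -152: Q = (-152 + 176) / 6 = 4.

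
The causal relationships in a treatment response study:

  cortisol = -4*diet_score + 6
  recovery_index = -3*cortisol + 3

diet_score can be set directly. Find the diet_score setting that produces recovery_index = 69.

Substituting into the recovery_index equation gives recovery_index = 12*diet_score - 15.
Solve 12*diet_score - 15 = 69: diet_score = (69 + 15) / 12 = 7.

diet_score = 7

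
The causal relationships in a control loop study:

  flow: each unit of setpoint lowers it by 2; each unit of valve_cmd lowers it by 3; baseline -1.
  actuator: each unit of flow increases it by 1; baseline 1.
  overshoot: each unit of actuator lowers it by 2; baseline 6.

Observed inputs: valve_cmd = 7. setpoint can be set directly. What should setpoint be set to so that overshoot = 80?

setpoint = 8

Substituting into the flow equation gives flow = -2*setpoint - 22.
Substituting into the actuator equation gives actuator = -2*setpoint - 21.
Substituting into the overshoot equation gives overshoot = 4*setpoint + 48.
Solve 4*setpoint + 48 = 80: setpoint = (80 - 48) / 4 = 8.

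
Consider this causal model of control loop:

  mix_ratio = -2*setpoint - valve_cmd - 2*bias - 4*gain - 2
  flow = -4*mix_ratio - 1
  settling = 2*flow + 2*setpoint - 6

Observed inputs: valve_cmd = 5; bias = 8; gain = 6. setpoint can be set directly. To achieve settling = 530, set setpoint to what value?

setpoint = 9

Substituting into the mix_ratio equation gives mix_ratio = -2*setpoint - 47.
Substituting into the flow equation gives flow = 8*setpoint + 187.
So settling = 18*setpoint + 368.
Solve 18*setpoint + 368 = 530: setpoint = (530 - 368) / 18 = 9.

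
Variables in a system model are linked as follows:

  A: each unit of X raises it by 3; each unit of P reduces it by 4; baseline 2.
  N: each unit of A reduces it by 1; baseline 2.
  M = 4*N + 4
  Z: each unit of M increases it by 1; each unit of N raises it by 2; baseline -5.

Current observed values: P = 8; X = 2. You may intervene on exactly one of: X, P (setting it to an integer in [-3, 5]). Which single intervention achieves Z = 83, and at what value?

Intervening on X: Z = -18*X + 191. Reaching 83 requires X = 6, outside [-3, 5].
Intervening on P: with other inputs at their observed values, Z = 24*P - 37. Solving for 83 gives P = 5, within [-3, 5].

set P = 5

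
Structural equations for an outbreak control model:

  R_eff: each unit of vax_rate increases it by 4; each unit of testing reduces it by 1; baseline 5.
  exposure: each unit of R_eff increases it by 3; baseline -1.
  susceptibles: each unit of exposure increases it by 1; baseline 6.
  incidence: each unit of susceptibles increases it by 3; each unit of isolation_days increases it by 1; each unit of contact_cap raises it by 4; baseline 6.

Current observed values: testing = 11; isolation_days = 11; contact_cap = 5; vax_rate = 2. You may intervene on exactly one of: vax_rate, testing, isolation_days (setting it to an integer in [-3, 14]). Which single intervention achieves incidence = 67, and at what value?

Intervening on vax_rate: incidence = 36*vax_rate - 2. Reaching 67 requires vax_rate = 23/12, not an integer.
Intervening on testing: incidence = -9*testing + 169. Reaching 67 requires testing = 34/3, not an integer.
Intervening on isolation_days: with other inputs at their observed values, incidence = isolation_days + 59. Solving for 67 gives isolation_days = 8, within [-3, 14].

set isolation_days = 8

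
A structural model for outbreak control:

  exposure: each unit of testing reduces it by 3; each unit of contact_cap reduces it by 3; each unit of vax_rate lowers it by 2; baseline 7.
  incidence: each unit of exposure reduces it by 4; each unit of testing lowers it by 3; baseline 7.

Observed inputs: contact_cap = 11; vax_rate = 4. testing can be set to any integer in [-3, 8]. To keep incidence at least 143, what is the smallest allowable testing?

testing = 0

Substituting into the exposure equation gives exposure = -3*testing - 34.
Substituting into the incidence equation gives incidence = 9*testing + 143.
Require 9*testing + 143 ≥ 143, so testing ≥ 0.
The smallest integer in [-3, 8] satisfying this is 0.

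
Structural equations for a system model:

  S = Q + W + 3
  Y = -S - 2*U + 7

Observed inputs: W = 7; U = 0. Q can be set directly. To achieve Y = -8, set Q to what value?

Substituting into the S equation gives S = Q + 10.
Substituting into the Y equation gives Y = -Q - 3.
Solve -Q - 3 = -8: Q = (-8 + 3) / -1 = 5.

Q = 5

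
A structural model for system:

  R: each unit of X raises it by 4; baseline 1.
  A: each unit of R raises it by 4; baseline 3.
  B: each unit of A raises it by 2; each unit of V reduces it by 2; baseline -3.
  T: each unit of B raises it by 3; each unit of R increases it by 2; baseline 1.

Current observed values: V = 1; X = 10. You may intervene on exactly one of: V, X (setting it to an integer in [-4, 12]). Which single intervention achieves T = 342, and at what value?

Intervening on V: T = -6*V + 1076. Reaching 342 requires V = 367/3, not an integer.
Intervening on X: with other inputs at their observed values, T = 104*X + 30. Solving for 342 gives X = 3, within [-4, 12].

set X = 3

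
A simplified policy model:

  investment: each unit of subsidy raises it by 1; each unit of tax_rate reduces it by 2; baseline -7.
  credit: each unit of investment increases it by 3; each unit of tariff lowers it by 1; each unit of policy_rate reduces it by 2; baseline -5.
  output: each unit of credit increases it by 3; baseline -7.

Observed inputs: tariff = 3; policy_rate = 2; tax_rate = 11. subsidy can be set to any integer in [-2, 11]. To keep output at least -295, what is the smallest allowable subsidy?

subsidy = 1

Substituting into the investment equation gives investment = subsidy - 29.
credit becomes 3*subsidy - 99.
This gives output = 9*subsidy - 304.
Require 9*subsidy - 304 ≥ -295, so subsidy ≥ 1.
The smallest integer in [-2, 11] satisfying this is 1.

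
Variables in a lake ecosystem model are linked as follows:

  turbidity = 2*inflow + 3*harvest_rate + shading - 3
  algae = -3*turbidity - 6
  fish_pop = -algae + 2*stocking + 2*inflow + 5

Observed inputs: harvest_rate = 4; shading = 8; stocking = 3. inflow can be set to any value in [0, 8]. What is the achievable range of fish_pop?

68 to 132

Substituting into the turbidity equation gives turbidity = 2*inflow + 17.
algae becomes -6*inflow - 57.
Substituting into the fish_pop equation gives fish_pop = 8*inflow + 68.
Linear in inflow, so extremes are at the endpoints: inflow = 0 gives fish_pop = 68; inflow = 8 gives fish_pop = 132.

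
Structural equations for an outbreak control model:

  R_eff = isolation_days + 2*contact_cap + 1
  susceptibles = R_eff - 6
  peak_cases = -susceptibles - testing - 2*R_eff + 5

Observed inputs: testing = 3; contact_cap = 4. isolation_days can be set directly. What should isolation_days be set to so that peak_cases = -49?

isolation_days = 10

Substituting into the R_eff equation gives R_eff = isolation_days + 9.
Substituting into the susceptibles equation gives susceptibles = isolation_days + 3.
So peak_cases = -3*isolation_days - 19.
Solve -3*isolation_days - 19 = -49: isolation_days = (-49 + 19) / -3 = 10.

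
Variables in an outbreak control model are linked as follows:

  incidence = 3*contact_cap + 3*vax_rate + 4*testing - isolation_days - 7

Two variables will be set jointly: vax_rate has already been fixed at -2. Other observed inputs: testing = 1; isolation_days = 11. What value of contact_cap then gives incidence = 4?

contact_cap = 8

With vax_rate held at -2:
Substituting into the incidence equation gives incidence = 3*contact_cap - 20.
Solve 3*contact_cap - 20 = 4: contact_cap = (4 + 20) / 3 = 8.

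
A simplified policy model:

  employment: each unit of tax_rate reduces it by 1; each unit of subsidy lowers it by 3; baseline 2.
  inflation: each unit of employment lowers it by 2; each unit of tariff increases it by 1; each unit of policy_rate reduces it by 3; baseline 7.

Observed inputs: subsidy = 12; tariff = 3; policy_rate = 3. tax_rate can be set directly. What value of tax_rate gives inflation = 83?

tax_rate = 7

Substituting into the employment equation gives employment = -tax_rate - 34.
Substituting into the inflation equation gives inflation = 2*tax_rate + 69.
Solve 2*tax_rate + 69 = 83: tax_rate = (83 - 69) / 2 = 7.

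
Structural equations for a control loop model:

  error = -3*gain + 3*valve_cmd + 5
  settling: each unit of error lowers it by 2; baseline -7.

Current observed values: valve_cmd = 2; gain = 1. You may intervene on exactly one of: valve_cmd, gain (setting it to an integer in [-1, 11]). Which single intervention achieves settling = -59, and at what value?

Intervening on valve_cmd: with other inputs at their observed values, settling = -6*valve_cmd - 11. Solving for -59 gives valve_cmd = 8, within [-1, 11].
Intervening on gain: settling = 6*gain - 29. Reaching -59 requires gain = -5, outside [-1, 11].

set valve_cmd = 8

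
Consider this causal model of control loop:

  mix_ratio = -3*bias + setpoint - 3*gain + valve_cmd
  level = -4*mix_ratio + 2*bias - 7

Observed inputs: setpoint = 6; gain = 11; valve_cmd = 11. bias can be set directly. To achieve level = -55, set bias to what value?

bias = -8

Substituting into the mix_ratio equation gives mix_ratio = -3*bias - 16.
This gives level = 14*bias + 57.
Solve 14*bias + 57 = -55: bias = (-55 - 57) / 14 = -8.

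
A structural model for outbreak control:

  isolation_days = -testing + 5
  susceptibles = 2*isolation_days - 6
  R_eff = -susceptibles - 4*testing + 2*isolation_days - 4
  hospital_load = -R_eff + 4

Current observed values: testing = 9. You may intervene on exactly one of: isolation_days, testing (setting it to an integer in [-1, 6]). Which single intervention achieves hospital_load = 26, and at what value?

Intervening on isolation_days: the paths from isolation_days to hospital_load cancel (net effect zero), leaving hospital_load = 38; 26 is unreachable this way.
Intervening on testing: with other inputs at their observed values, hospital_load = 4*testing + 2. Solving for 26 gives testing = 6, within [-1, 6].

set testing = 6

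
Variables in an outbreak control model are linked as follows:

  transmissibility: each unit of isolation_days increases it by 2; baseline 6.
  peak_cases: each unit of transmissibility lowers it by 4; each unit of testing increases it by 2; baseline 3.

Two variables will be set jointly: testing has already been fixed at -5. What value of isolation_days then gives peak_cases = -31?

With testing held at -5:
Substituting into the peak_cases equation gives peak_cases = -8*isolation_days - 31.
Solve -8*isolation_days - 31 = -31: isolation_days = (-31 + 31) / -8 = 0.

isolation_days = 0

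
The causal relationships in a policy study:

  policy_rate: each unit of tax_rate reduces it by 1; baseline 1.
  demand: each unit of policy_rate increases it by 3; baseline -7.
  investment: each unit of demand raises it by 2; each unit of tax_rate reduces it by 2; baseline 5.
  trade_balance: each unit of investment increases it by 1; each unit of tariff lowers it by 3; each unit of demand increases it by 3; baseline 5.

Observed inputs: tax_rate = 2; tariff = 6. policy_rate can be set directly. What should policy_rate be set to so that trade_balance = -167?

policy_rate = -8

Intervening on policy_rate fixes its value directly, overriding its dependence on tax_rate.
Substituting into the investment equation gives investment = 6*policy_rate - 13.
This gives trade_balance = 15*policy_rate - 47.
Solve 15*policy_rate - 47 = -167: policy_rate = (-167 + 47) / 15 = -8.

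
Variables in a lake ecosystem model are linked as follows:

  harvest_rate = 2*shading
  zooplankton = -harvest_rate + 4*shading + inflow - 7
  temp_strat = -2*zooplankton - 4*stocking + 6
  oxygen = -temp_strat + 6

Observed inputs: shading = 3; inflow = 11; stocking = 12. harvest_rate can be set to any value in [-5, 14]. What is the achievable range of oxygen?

52 to 90

Intervening on harvest_rate fixes its value directly, overriding its dependence on shading.
Substituting into the zooplankton equation gives zooplankton = -harvest_rate + 16.
So temp_strat = 2*harvest_rate - 74.
So oxygen = -2*harvest_rate + 80.
Linear in harvest_rate, so extremes are at the endpoints: harvest_rate = -5 gives oxygen = 90; harvest_rate = 14 gives oxygen = 52.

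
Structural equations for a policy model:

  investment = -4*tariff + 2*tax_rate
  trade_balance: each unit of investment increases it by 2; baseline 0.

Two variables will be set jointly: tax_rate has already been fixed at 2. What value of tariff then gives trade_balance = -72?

With tax_rate held at 2:
Substituting into the investment equation gives investment = -4*tariff + 4.
Substituting into the trade_balance equation gives trade_balance = -8*tariff + 8.
Solve -8*tariff + 8 = -72: tariff = (-72 - 8) / -8 = 10.

tariff = 10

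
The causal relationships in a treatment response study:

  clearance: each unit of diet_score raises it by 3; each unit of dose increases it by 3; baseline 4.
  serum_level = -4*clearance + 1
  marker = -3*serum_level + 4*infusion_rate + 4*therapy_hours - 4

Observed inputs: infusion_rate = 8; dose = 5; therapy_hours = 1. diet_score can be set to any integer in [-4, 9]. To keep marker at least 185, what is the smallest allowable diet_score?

Substituting into the clearance equation gives clearance = 3*diet_score + 19.
Substituting into the serum_level equation gives serum_level = -12*diet_score - 75.
This gives marker = 36*diet_score + 257.
Require 36*diet_score + 257 ≥ 185, so diet_score ≥ -2.
The smallest integer in [-4, 9] satisfying this is -2.

diet_score = -2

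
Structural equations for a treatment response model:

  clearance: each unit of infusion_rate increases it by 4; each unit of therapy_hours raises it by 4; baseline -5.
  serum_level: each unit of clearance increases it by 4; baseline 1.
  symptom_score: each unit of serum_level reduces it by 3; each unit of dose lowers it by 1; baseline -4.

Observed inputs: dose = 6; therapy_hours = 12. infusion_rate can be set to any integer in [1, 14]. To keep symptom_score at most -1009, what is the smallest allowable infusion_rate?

Substituting into the clearance equation gives clearance = 4*infusion_rate + 43.
So serum_level = 16*infusion_rate + 173.
Substituting into the symptom_score equation gives symptom_score = -48*infusion_rate - 529.
Require -48*infusion_rate - 529 ≤ -1009, so infusion_rate ≥ 10.
The smallest integer in [1, 14] satisfying this is 10.

infusion_rate = 10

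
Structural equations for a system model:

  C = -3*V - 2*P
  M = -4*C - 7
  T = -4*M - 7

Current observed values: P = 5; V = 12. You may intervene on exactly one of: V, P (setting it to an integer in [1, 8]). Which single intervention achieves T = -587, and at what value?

Intervening on V: T = -48*V - 139. Reaching -587 requires V = 28/3, not an integer.
Intervening on P: with other inputs at their observed values, T = -32*P - 555. Solving for -587 gives P = 1, within [1, 8].

set P = 1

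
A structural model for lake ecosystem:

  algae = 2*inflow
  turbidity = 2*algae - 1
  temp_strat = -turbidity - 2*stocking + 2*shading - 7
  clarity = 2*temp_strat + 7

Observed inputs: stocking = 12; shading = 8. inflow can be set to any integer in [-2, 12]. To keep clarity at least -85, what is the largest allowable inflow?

inflow = 8

Substituting into the turbidity equation gives turbidity = 4*inflow - 1.
temp_strat becomes -4*inflow - 14.
So clarity = -8*inflow - 21.
Require -8*inflow - 21 ≥ -85, so inflow ≤ 8.
The largest integer in [-2, 12] satisfying this is 8.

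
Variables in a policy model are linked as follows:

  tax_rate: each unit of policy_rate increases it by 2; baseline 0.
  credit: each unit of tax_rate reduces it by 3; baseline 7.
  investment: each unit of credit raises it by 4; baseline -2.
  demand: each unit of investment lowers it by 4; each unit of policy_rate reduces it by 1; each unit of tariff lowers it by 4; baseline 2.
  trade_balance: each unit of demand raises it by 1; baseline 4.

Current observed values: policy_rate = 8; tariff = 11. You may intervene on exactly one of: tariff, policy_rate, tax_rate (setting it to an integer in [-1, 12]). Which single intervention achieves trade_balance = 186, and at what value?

set tax_rate = 7

Intervening on tariff: trade_balance = -4*tariff + 662. Reaching 186 requires tariff = 119, outside [-1, 12].
Intervening on policy_rate: trade_balance = 95*policy_rate - 142. Reaching 186 requires policy_rate = 328/95, not an integer.
Intervening on tax_rate: with other inputs at their observed values, trade_balance = 48*tax_rate - 150. Solving for 186 gives tax_rate = 7, within [-1, 12].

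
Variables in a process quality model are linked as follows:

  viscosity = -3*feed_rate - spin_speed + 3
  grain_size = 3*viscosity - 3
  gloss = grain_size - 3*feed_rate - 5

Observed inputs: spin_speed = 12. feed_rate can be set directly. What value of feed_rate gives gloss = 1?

feed_rate = -3

Substituting into the viscosity equation gives viscosity = -3*feed_rate - 9.
Substituting into the grain_size equation gives grain_size = -9*feed_rate - 30.
This gives gloss = -12*feed_rate - 35.
Solve -12*feed_rate - 35 = 1: feed_rate = (1 + 35) / -12 = -3.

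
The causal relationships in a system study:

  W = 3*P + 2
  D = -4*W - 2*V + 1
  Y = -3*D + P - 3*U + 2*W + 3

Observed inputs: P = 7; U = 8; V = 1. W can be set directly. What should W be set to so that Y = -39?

Intervening on W fixes its value directly, overriding its dependence on P.
Substituting into the D equation gives D = -4*W - 1.
Substituting into the Y equation gives Y = 14*W - 11.
Solve 14*W - 11 = -39: W = (-39 + 11) / 14 = -2.

W = -2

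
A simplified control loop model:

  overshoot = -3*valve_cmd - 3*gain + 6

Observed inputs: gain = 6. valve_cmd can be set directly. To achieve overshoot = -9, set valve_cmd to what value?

valve_cmd = -1

Substituting into the overshoot equation gives overshoot = -3*valve_cmd - 12.
Solve -3*valve_cmd - 12 = -9: valve_cmd = (-9 + 12) / -3 = -1.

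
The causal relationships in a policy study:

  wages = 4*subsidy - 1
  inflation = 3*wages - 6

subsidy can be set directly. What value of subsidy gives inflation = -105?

Substituting into the inflation equation gives inflation = 12*subsidy - 9.
Solve 12*subsidy - 9 = -105: subsidy = (-105 + 9) / 12 = -8.

subsidy = -8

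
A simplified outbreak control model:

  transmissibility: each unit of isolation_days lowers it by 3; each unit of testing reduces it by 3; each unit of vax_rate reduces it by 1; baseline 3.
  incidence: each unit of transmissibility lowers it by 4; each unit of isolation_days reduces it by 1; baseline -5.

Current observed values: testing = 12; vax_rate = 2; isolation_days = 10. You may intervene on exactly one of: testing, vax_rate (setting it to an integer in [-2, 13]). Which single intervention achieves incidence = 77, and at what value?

Intervening on testing: with other inputs at their observed values, incidence = 12*testing + 101. Solving for 77 gives testing = -2, within [-2, 13].
Intervening on vax_rate: incidence = 4*vax_rate + 237. Reaching 77 requires vax_rate = -40, outside [-2, 13].

set testing = -2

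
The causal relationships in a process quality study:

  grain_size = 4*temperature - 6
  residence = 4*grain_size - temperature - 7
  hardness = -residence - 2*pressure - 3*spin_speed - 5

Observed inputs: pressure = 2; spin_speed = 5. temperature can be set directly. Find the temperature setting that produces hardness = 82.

temperature = -5

Substituting into the residence equation gives residence = 15*temperature - 31.
This gives hardness = -15*temperature + 7.
Solve -15*temperature + 7 = 82: temperature = (82 - 7) / -15 = -5.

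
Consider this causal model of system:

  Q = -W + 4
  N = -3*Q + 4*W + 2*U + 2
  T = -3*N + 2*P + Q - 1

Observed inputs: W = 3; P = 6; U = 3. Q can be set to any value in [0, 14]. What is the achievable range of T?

Intervening on Q fixes its value directly, overriding its dependence on W.
Substituting into the N equation gives N = -3*Q + 20.
Substituting into the T equation gives T = 10*Q - 49.
Linear in Q, so extremes are at the endpoints: Q = 0 gives T = -49; Q = 14 gives T = 91.

-49 to 91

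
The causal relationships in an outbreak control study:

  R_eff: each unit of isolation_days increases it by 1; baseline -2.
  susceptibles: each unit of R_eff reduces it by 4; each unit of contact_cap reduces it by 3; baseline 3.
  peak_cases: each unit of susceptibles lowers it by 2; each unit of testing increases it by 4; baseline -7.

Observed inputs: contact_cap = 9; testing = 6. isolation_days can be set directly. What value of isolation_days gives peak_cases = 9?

isolation_days = -5

Substituting into the susceptibles equation gives susceptibles = -4*isolation_days - 16.
So peak_cases = 8*isolation_days + 49.
Solve 8*isolation_days + 49 = 9: isolation_days = (9 - 49) / 8 = -5.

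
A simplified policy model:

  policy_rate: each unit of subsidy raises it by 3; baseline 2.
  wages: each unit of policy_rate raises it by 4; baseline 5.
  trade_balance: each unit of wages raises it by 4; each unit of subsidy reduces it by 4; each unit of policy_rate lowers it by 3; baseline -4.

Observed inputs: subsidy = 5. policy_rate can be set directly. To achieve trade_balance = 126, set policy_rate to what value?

policy_rate = 10

Intervening on policy_rate fixes its value directly, overriding its dependence on subsidy.
Substituting into the trade_balance equation gives trade_balance = 13*policy_rate - 4.
Solve 13*policy_rate - 4 = 126: policy_rate = (126 + 4) / 13 = 10.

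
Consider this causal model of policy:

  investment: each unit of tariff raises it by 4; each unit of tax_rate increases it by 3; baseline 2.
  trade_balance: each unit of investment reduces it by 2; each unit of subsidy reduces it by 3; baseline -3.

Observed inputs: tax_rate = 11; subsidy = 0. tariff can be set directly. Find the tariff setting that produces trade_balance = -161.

tariff = 11

Substituting into the investment equation gives investment = 4*tariff + 35.
Substituting into the trade_balance equation gives trade_balance = -8*tariff - 73.
Solve -8*tariff - 73 = -161: tariff = (-161 + 73) / -8 = 11.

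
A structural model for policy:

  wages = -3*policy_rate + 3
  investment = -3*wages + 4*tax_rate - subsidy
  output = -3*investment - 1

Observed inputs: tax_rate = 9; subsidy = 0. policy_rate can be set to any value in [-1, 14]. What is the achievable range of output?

-460 to -55

Substituting into the investment equation gives investment = 9*policy_rate + 27.
Substituting into the output equation gives output = -27*policy_rate - 82.
Linear in policy_rate, so extremes are at the endpoints: policy_rate = -1 gives output = -55; policy_rate = 14 gives output = -460.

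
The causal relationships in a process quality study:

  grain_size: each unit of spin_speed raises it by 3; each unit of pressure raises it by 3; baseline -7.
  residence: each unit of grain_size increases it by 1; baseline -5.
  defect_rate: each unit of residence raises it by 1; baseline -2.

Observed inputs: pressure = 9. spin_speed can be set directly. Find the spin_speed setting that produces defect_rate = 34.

spin_speed = 7

Substituting into the grain_size equation gives grain_size = 3*spin_speed + 20.
So residence = 3*spin_speed + 15.
This gives defect_rate = 3*spin_speed + 13.
Solve 3*spin_speed + 13 = 34: spin_speed = (34 - 13) / 3 = 7.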